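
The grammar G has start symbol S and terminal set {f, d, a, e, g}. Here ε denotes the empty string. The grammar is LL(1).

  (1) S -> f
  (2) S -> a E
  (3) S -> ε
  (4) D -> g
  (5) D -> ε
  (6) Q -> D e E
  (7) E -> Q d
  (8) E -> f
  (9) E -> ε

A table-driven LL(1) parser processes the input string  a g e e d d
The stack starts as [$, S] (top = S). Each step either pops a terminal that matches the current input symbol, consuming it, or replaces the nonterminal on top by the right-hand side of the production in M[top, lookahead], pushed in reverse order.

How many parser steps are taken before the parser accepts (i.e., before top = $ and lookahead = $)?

14

step 1: stack=$ S  input=a g e e d d $  — expand S -> a E
step 2: stack=$ E a  input=a g e e d d $  — match a
step 3: stack=$ E  input=g e e d d $  — expand E -> Q d
step 4: stack=$ d Q  input=g e e d d $  — expand Q -> D e E
step 5: stack=$ d E e D  input=g e e d d $  — expand D -> g
step 6: stack=$ d E e g  input=g e e d d $  — match g
step 7: stack=$ d E e  input=e e d d $  — match e
step 8: stack=$ d E  input=e d d $  — expand E -> Q d
step 9: stack=$ d d Q  input=e d d $  — expand Q -> D e E
step 10: stack=$ d d E e D  input=e d d $  — expand D -> ε
step 11: stack=$ d d E e  input=e d d $  — match e
step 12: stack=$ d d E  input=d d $  — expand E -> ε
step 13: stack=$ d d  input=d d $  — match d
step 14: stack=$ d  input=d $  — match d
Accept reached after 14 steps.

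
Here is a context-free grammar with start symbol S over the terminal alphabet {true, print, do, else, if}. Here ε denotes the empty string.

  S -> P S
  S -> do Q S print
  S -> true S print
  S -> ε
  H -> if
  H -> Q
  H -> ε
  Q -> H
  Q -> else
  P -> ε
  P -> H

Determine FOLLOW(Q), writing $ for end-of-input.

FIRST(S) = {ε, do, else, if, true}  (via P S)
FIRST(H) = {ε, else, if}  (via Q)
FIRST(Q) = {ε, else, if}  (via H)
FIRST(P) = {ε, else, if}  (via H)
FOLLOW(S) includes $ since S is the start symbol.
FOLLOW(S): in S->P S, the suffix after S is empty (adds nothing new); in S->do Q S print, S is followed by print with FIRST {print}; in S->true S print, S is followed by print with FIRST {print}. Thus FOLLOW(S) = {$, print}.
FOLLOW(P): in S->P S, P is followed by S with FIRST {ε, do, else, if, true}; in S->P S, the suffix after P is nullable, so FOLLOW(P) ⊇ FOLLOW(S) = {$, print}. Thus FOLLOW(P) = {$, do, else, if, print, true}.
FOLLOW(H): in Q->H, the suffix after H is empty, so FOLLOW(H) ⊇ FOLLOW(Q) = {$, do, else, if, print, true}; in P->H, the suffix after H is empty, so FOLLOW(H) ⊇ FOLLOW(P) = {$, do, else, if, print, true}. Thus FOLLOW(H) = {$, do, else, if, print, true}.
FOLLOW(Q): in S->do Q S print, Q is followed by S print with FIRST {do, else, if, print, true}; in H->Q, the suffix after Q is empty, so FOLLOW(Q) ⊇ FOLLOW(H) = {$, do, else, if, print, true}. Thus FOLLOW(Q) = {$, do, else, if, print, true}.

{$, do, else, if, print, true}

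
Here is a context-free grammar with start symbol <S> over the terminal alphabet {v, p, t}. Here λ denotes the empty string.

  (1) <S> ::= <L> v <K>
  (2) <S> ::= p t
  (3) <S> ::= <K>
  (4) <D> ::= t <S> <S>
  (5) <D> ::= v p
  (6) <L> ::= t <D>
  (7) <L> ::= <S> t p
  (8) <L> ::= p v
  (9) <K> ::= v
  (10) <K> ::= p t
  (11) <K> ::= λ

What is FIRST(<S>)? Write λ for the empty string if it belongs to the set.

FIRST(<D>) = {t, v}
FIRST(<K>) = {λ, p, v}
FIRST(<S>) = {λ, p, t, v}  (via <L> v <K>, <K>)
FIRST(<L>) = {p, t, v}  (via <S> t p)

{λ, p, t, v}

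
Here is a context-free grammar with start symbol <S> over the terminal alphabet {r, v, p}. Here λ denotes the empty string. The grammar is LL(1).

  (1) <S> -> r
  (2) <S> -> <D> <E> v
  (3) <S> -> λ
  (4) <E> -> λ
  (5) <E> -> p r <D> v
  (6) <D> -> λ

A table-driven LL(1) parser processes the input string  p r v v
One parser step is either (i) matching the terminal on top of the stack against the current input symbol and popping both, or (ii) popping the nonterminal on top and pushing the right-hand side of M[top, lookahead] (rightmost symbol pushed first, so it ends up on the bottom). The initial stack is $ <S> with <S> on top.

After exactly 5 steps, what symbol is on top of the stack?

<D>

     Stack          Input      Action
  1  $ <S>          p r v v $  expand <S> -> <D> <E> v
  2  $ v <E> <D>    p r v v $  expand <D> -> λ
  3  $ v <E>        p r v v $  expand <E> -> p r <D> v
  4  $ v v <D> r p  p r v v $  match p
  5  $ v v <D> r    r v v $    match r
Stack after step 5: $ v v <D> (top = <D>).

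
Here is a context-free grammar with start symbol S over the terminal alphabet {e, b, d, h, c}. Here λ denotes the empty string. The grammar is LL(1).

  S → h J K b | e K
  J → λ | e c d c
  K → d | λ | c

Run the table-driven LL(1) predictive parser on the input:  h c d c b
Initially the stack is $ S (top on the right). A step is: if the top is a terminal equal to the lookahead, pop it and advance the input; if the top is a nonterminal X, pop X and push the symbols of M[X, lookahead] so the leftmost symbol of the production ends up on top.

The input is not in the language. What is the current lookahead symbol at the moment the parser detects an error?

d

step 1: stack=$ S  input=h c d c b $  — expand S → h J K b
step 2: stack=$ b K J h  input=h c d c b $  — match h
step 3: stack=$ b K J  input=c d c b $  — expand J → λ
step 4: stack=$ b K  input=c d c b $  — expand K → c
step 5: stack=$ b c  input=c d c b $  — match c
step 6: stack=$ b  input=d c b $  — error: top is terminal b but lookahead is d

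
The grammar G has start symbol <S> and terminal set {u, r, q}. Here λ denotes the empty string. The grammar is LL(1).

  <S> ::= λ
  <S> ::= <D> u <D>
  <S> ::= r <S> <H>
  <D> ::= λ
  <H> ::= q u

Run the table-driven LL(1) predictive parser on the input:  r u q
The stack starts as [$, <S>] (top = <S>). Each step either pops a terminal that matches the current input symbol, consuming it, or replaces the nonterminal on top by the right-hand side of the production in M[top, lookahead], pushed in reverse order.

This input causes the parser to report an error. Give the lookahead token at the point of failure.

$

     Stack            Input    Action
  1  $ <S>            r u q $  expand <S> ::= r <S> <H>
  2  $ <H> <S> r      r u q $  match r
  3  $ <H> <S>        u q $    expand <S> ::= <D> u <D>
  4  $ <H> <D> u <D>  u q $    expand <D> ::= λ
  5  $ <H> <D> u      u q $    match u
  6  $ <H> <D>        q $      expand <D> ::= λ
  7  $ <H>            q $      expand <H> ::= q u
  8  $ u q            q $      match q
  9  $ u              $        error: top is terminal u but lookahead is $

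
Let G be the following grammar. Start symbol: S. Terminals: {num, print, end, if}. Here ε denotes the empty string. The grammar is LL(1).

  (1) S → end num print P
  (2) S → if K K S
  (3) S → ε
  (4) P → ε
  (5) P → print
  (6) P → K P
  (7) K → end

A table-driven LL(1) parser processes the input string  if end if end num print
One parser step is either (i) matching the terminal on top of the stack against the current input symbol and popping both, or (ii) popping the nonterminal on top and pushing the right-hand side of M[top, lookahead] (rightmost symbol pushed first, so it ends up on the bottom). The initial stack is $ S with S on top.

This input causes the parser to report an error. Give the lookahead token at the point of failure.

     Stack       Input                      Action
  1  $ S         if end if end num print $  expand S → if K K S
  2  $ S K K if  if end if end num print $  match if
  3  $ S K K     end if end num print $     expand K → end
  4  $ S K end   end if end num print $     match end
  5  $ S K       if end num print $         error: M[K, if] is empty

if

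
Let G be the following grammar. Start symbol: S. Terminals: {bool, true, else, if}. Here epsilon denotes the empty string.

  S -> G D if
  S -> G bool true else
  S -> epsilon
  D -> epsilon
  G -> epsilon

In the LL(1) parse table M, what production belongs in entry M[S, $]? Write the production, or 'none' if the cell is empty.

FIRST(D) = {epsilon}
FIRST(G) = {epsilon}
FIRST(S) = {epsilon, bool, if}  (via G D if, G bool true else)
FOLLOW(S) includes $ since S is the start symbol.
FOLLOW(S): S appears on no right-hand side. Thus FOLLOW(S) = {$}.
For S -> G D if: FIRST(G D if) = {if}, so it goes in M[S, t] for t ∈ {if}.
For S -> G bool true else: FIRST(G bool true else) = {bool}, so it goes in M[S, t] for t ∈ {bool}.
For S -> epsilon: FIRST(epsilon) = {epsilon}, so it goes in M[S, t] for t ∈ {}; since epsilon ∈ FIRST, also for every t ∈ FOLLOW(S) = {$}.

S -> epsilon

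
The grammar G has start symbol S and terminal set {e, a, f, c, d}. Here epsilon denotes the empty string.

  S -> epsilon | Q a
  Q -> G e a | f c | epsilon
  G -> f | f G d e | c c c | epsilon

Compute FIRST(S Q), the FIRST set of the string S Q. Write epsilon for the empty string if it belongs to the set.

{epsilon, a, c, e, f}

FIRST(G) = {epsilon, c, f}
FIRST(Q) = {epsilon, c, e, f}  (via G e a)
FIRST(S) = {epsilon, a, c, e, f}  (via Q a)
FIRST(S Q): take FIRST of each symbol in turn, carrying on past any symbol whose FIRST contains epsilon; result {epsilon, a, c, e, f}.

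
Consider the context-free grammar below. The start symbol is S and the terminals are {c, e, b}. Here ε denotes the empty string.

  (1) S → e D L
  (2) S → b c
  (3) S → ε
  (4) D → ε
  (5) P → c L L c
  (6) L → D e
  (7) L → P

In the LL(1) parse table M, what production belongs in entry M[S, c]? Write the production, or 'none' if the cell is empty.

FIRST(S): from S→e D L we get {e}; from S→b c we get {b}; from S→ε we get {ε}. So FIRST(S) = {ε, b, e}.
FIRST(D): from D→ε we get {ε}. So FIRST(D) = {ε}.
FIRST(P): from P→c L L c we get {c}. So FIRST(P) = {c}.
FIRST(L): from L→D e we get {e}; from L→P we get {c}. So FIRST(L) = {c, e}.
FOLLOW(S) includes $ since S is the start symbol.
FOLLOW(S): S appears on no right-hand side. Thus FOLLOW(S) = {$}.
For S → e D L: FIRST(e D L) = {e}, so it goes in M[S, t] for t ∈ {e}.
For S → b c: FIRST(b c) = {b}, so it goes in M[S, t] for t ∈ {b}.
For S → ε: FIRST(ε) = {ε}, so it goes in M[S, t] for t ∈ {}; since ε ∈ FIRST, also for every t ∈ FOLLOW(S) = {$}.
None of these place a production in M[S, c].

none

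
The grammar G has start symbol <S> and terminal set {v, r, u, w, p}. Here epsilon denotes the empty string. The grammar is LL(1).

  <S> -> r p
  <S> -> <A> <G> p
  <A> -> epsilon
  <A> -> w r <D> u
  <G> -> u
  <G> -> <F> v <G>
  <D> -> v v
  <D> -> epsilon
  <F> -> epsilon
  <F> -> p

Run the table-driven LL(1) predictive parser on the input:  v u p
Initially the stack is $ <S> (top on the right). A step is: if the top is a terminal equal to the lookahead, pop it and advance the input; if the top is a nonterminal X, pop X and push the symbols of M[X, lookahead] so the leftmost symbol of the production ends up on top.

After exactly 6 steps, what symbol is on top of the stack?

u

     Stack          Input    Action
  1  $ <S>          v u p $  expand <S> -> <A> <G> p
  2  $ p <G> <A>    v u p $  expand <A> -> epsilon
  3  $ p <G>        v u p $  expand <G> -> <F> v <G>
  4  $ p <G> v <F>  v u p $  expand <F> -> epsilon
  5  $ p <G> v      v u p $  match v
  6  $ p <G>        u p $    expand <G> -> u
Stack after step 6: $ p u (top = u).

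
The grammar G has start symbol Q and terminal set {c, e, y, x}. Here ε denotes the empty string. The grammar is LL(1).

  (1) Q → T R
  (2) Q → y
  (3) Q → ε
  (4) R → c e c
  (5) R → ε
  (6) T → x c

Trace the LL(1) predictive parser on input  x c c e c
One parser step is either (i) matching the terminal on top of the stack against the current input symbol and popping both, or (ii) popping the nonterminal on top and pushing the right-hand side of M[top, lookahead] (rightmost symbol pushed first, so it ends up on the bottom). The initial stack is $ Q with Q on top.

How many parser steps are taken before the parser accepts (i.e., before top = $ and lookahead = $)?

8

     Stack    Input        Action
  1  $ Q      x c c e c $  expand Q → T R
  2  $ R T    x c c e c $  expand T → x c
  3  $ R c x  x c c e c $  match x
  4  $ R c    c c e c $    match c
  5  $ R      c e c $      expand R → c e c
  6  $ c e c  c e c $      match c
  7  $ c e    e c $        match e
  8  $ c      c $          match c
Accept reached after 8 steps.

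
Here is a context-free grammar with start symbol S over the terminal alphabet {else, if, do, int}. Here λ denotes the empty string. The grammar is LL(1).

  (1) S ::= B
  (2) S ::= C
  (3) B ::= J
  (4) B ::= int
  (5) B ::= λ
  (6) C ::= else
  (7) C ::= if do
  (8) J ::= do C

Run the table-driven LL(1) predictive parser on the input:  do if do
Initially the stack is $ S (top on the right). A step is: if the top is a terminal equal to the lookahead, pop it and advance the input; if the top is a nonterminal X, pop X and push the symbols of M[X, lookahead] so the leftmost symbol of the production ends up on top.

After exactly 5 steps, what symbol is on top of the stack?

step 1: stack=$ S  input=do if do $  — expand S ::= B
step 2: stack=$ B  input=do if do $  — expand B ::= J
step 3: stack=$ J  input=do if do $  — expand J ::= do C
step 4: stack=$ C do  input=do if do $  — match do
step 5: stack=$ C  input=if do $  — expand C ::= if do
Stack after step 5: $ do if (top = if).

if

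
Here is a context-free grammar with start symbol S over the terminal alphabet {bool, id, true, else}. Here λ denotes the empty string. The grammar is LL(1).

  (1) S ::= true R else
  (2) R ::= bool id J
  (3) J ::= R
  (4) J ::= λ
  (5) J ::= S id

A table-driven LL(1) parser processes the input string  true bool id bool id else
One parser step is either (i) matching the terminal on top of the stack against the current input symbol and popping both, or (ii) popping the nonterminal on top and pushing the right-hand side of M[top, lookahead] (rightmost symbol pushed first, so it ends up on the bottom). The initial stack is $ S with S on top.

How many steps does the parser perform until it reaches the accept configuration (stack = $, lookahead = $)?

      Stack             Input                        Action
   1  $ S               true bool id bool id else $  expand S ::= true R else
   2  $ else R true     true bool id bool id else $  match true
   3  $ else R          bool id bool id else $       expand R ::= bool id J
   4  $ else J id bool  bool id bool id else $       match bool
   5  $ else J id       id bool id else $            match id
   6  $ else J          bool id else $               expand J ::= R
   7  $ else R          bool id else $               expand R ::= bool id J
   8  $ else J id bool  bool id else $               match bool
   9  $ else J id       id else $                    match id
  10  $ else J          else $                       expand J ::= λ
  11  $ else            else $                       match else
Accept reached after 11 steps.

11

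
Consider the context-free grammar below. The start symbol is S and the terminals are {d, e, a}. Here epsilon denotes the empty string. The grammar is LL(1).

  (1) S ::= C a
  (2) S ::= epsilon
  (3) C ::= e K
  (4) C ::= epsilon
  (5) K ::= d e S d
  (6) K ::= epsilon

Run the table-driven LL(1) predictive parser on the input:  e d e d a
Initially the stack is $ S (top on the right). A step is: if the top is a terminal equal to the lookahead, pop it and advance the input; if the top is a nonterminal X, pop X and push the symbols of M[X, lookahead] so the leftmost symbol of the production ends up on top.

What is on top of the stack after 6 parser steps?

S

step 1: stack=$ S  input=e d e d a $  — expand S ::= C a
step 2: stack=$ a C  input=e d e d a $  — expand C ::= e K
step 3: stack=$ a K e  input=e d e d a $  — match e
step 4: stack=$ a K  input=d e d a $  — expand K ::= d e S d
step 5: stack=$ a d S e d  input=d e d a $  — match d
step 6: stack=$ a d S e  input=e d a $  — match e
Stack after step 6: $ a d S (top = S).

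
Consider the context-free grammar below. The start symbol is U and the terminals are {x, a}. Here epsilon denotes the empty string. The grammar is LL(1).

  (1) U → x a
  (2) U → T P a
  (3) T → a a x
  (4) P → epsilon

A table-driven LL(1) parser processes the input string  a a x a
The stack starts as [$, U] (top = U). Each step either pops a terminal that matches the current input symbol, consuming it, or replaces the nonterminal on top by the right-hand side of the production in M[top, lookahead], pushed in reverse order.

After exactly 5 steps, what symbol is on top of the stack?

     Stack        Input      Action
  1  $ U          a a x a $  expand U → T P a
  2  $ a P T      a a x a $  expand T → a a x
  3  $ a P x a a  a a x a $  match a
  4  $ a P x a    a x a $    match a
  5  $ a P x      x a $      match x
Stack after step 5: $ a P (top = P).

P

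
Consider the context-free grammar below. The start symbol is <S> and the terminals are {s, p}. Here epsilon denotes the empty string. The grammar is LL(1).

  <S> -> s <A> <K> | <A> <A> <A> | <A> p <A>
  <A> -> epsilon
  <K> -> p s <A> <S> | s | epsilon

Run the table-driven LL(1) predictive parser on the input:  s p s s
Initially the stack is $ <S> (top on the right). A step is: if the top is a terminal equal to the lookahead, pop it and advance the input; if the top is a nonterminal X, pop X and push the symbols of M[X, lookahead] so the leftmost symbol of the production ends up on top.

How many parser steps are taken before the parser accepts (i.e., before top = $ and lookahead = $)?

step 1: stack=$ <S>  input=s p s s $  — expand <S> -> s <A> <K>
step 2: stack=$ <K> <A> s  input=s p s s $  — match s
step 3: stack=$ <K> <A>  input=p s s $  — expand <A> -> epsilon
step 4: stack=$ <K>  input=p s s $  — expand <K> -> p s <A> <S>
step 5: stack=$ <S> <A> s p  input=p s s $  — match p
step 6: stack=$ <S> <A> s  input=s s $  — match s
step 7: stack=$ <S> <A>  input=s $  — expand <A> -> epsilon
step 8: stack=$ <S>  input=s $  — expand <S> -> s <A> <K>
step 9: stack=$ <K> <A> s  input=s $  — match s
step 10: stack=$ <K> <A>  input=$  — expand <A> -> epsilon
step 11: stack=$ <K>  input=$  — expand <K> -> epsilon
Accept reached after 11 steps.

11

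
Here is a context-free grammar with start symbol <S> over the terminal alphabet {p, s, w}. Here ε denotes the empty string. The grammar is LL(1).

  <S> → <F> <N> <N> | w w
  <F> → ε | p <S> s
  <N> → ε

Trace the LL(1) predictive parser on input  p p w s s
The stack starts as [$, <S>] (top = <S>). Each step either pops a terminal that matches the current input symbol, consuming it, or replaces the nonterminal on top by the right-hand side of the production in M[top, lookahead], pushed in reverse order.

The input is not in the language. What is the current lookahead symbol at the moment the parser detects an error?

s

step 1: stack=$ <S>  input=p p w s s $  — expand <S> → <F> <N> <N>
step 2: stack=$ <N> <N> <F>  input=p p w s s $  — expand <F> → p <S> s
step 3: stack=$ <N> <N> s <S> p  input=p p w s s $  — match p
step 4: stack=$ <N> <N> s <S>  input=p w s s $  — expand <S> → <F> <N> <N>
step 5: stack=$ <N> <N> s <N> <N> <F>  input=p w s s $  — expand <F> → p <S> s
step 6: stack=$ <N> <N> s <N> <N> s <S> p  input=p w s s $  — match p
step 7: stack=$ <N> <N> s <N> <N> s <S>  input=w s s $  — expand <S> → w w
step 8: stack=$ <N> <N> s <N> <N> s w w  input=w s s $  — match w
step 9: stack=$ <N> <N> s <N> <N> s w  input=s s $  — error: top is terminal w but lookahead is s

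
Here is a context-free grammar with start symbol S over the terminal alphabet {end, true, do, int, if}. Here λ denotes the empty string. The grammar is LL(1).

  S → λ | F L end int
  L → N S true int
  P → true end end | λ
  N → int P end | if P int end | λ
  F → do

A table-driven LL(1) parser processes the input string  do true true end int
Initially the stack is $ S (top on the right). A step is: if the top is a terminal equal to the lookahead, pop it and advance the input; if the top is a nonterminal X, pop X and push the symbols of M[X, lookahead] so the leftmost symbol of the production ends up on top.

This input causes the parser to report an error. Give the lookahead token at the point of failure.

step 1: stack=$ S  input=do true true end int $  — expand S → F L end int
step 2: stack=$ int end L F  input=do true true end int $  — expand F → do
step 3: stack=$ int end L do  input=do true true end int $  — match do
step 4: stack=$ int end L  input=true true end int $  — expand L → N S true int
step 5: stack=$ int end int true S N  input=true true end int $  — expand N → λ
step 6: stack=$ int end int true S  input=true true end int $  — expand S → λ
step 7: stack=$ int end int true  input=true true end int $  — match true
step 8: stack=$ int end int  input=true end int $  — error: top is terminal int but lookahead is true

true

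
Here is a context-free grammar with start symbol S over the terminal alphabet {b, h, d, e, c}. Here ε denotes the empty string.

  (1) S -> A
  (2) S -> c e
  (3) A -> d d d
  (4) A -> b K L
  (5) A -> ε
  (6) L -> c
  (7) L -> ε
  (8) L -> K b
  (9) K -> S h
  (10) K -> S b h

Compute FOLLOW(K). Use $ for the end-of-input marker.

{$, b, c, d, h}

FIRST(A) = {ε, b, d}
FIRST(S) = {ε, b, c, d}  (via A)
FIRST(K) = {b, c, d, h}  (via S h, S b h)
FIRST(L) = {ε, b, c, d, h}  (via K b)
FOLLOW(S) includes $ since S is the start symbol.
FOLLOW(S): in K->S h, S is followed by h with FIRST {h}; in K->S b h, S is followed by b h with FIRST {b}. Thus FOLLOW(S) = {$, b, h}.
FOLLOW(A): in S->A, the suffix after A is empty, so FOLLOW(A) ⊇ FOLLOW(S) = {$, b, h}. Thus FOLLOW(A) = {$, b, h}.
FOLLOW(L): in A->b K L, the suffix after L is empty, so FOLLOW(L) ⊇ FOLLOW(A) = {$, b, h}. Thus FOLLOW(L) = {$, b, h}.
FOLLOW(K): in A->b K L, K is followed by L with FIRST {ε, b, c, d, h}; in A->b K L, the suffix after K is nullable, so FOLLOW(K) ⊇ FOLLOW(A) = {$, b, h}; in L->K b, K is followed by b with FIRST {b}. Thus FOLLOW(K) = {$, b, c, d, h}.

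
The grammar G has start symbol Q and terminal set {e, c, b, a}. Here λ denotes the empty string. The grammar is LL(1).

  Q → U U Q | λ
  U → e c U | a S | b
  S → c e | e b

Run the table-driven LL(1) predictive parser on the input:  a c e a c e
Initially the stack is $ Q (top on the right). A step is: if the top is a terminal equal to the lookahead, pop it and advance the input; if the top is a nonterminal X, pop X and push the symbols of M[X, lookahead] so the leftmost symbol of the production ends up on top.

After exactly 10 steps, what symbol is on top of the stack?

step 1: stack=$ Q  input=a c e a c e $  — expand Q → U U Q
step 2: stack=$ Q U U  input=a c e a c e $  — expand U → a S
step 3: stack=$ Q U S a  input=a c e a c e $  — match a
step 4: stack=$ Q U S  input=c e a c e $  — expand S → c e
step 5: stack=$ Q U e c  input=c e a c e $  — match c
step 6: stack=$ Q U e  input=e a c e $  — match e
step 7: stack=$ Q U  input=a c e $  — expand U → a S
step 8: stack=$ Q S a  input=a c e $  — match a
step 9: stack=$ Q S  input=c e $  — expand S → c e
step 10: stack=$ Q e c  input=c e $  — match c
Stack after step 10: $ Q e (top = e).

e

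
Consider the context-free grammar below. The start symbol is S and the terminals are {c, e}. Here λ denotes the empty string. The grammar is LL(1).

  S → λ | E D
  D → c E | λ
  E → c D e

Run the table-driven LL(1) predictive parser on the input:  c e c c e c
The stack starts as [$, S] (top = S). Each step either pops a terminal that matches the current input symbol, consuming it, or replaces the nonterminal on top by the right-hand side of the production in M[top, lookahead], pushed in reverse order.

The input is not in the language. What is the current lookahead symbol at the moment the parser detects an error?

c

step 1: stack=$ S  input=c e c c e c $  — expand S → E D
step 2: stack=$ D E  input=c e c c e c $  — expand E → c D e
step 3: stack=$ D e D c  input=c e c c e c $  — match c
step 4: stack=$ D e D  input=e c c e c $  — expand D → λ
step 5: stack=$ D e  input=e c c e c $  — match e
step 6: stack=$ D  input=c c e c $  — expand D → c E
step 7: stack=$ E c  input=c c e c $  — match c
step 8: stack=$ E  input=c e c $  — expand E → c D e
step 9: stack=$ e D c  input=c e c $  — match c
step 10: stack=$ e D  input=e c $  — expand D → λ
step 11: stack=$ e  input=e c $  — match e
step 12: stack=$  input=c $  — error: stack empty but input remains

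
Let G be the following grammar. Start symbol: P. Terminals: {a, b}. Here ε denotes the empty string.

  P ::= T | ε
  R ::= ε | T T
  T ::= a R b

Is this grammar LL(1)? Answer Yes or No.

Yes

FIRST(P) = {ε, a}
FIRST(R) = {ε, a}
FIRST(T) = {a}
FOLLOW(P) = {$}
FOLLOW(R) = {b}
FOLLOW(T) = {$, a, b}
Each cell of M receives at most one production.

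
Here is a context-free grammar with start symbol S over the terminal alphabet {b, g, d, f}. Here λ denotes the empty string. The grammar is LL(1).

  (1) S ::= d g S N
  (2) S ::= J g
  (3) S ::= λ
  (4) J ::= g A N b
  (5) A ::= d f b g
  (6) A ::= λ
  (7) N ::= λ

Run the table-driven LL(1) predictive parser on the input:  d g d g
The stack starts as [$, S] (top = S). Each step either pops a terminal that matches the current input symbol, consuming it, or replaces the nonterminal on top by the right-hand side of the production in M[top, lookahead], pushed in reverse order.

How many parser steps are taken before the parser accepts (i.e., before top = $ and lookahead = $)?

9

step 1: stack=$ S  input=d g d g $  — expand S ::= d g S N
step 2: stack=$ N S g d  input=d g d g $  — match d
step 3: stack=$ N S g  input=g d g $  — match g
step 4: stack=$ N S  input=d g $  — expand S ::= d g S N
step 5: stack=$ N N S g d  input=d g $  — match d
step 6: stack=$ N N S g  input=g $  — match g
step 7: stack=$ N N S  input=$  — expand S ::= λ
step 8: stack=$ N N  input=$  — expand N ::= λ
step 9: stack=$ N  input=$  — expand N ::= λ
Accept reached after 9 steps.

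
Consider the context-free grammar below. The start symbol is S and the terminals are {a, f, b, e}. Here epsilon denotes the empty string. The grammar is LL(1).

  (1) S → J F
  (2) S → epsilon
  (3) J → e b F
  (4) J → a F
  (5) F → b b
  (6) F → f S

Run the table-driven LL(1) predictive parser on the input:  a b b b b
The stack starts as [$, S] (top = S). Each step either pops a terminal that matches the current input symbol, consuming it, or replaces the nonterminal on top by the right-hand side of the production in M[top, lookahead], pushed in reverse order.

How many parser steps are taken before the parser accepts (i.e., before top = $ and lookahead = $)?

9

step 1: stack=$ S  input=a b b b b $  — expand S → J F
step 2: stack=$ F J  input=a b b b b $  — expand J → a F
step 3: stack=$ F F a  input=a b b b b $  — match a
step 4: stack=$ F F  input=b b b b $  — expand F → b b
step 5: stack=$ F b b  input=b b b b $  — match b
step 6: stack=$ F b  input=b b b $  — match b
step 7: stack=$ F  input=b b $  — expand F → b b
step 8: stack=$ b b  input=b b $  — match b
step 9: stack=$ b  input=b $  — match b
Accept reached after 9 steps.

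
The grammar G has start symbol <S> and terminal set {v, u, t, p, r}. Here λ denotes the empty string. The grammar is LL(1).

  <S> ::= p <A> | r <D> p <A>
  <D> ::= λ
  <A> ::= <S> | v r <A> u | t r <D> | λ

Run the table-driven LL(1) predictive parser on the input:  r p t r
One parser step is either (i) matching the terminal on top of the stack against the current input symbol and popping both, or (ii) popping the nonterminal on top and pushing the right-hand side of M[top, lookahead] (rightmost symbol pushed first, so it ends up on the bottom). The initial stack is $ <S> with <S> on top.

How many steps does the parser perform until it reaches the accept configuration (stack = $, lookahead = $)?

step 1: stack=$ <S>  input=r p t r $  — expand <S> ::= r <D> p <A>
step 2: stack=$ <A> p <D> r  input=r p t r $  — match r
step 3: stack=$ <A> p <D>  input=p t r $  — expand <D> ::= λ
step 4: stack=$ <A> p  input=p t r $  — match p
step 5: stack=$ <A>  input=t r $  — expand <A> ::= t r <D>
step 6: stack=$ <D> r t  input=t r $  — match t
step 7: stack=$ <D> r  input=r $  — match r
step 8: stack=$ <D>  input=$  — expand <D> ::= λ
Accept reached after 8 steps.

8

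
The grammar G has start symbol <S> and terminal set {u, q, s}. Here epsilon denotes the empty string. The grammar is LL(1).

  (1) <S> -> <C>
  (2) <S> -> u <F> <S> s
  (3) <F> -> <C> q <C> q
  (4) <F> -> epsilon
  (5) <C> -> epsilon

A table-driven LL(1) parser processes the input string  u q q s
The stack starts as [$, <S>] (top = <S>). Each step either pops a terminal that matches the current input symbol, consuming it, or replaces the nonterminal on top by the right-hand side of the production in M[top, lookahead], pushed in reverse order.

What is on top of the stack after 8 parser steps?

step 1: stack=$ <S>  input=u q q s $  — expand <S> -> u <F> <S> s
step 2: stack=$ s <S> <F> u  input=u q q s $  — match u
step 3: stack=$ s <S> <F>  input=q q s $  — expand <F> -> <C> q <C> q
step 4: stack=$ s <S> q <C> q <C>  input=q q s $  — expand <C> -> epsilon
step 5: stack=$ s <S> q <C> q  input=q q s $  — match q
step 6: stack=$ s <S> q <C>  input=q s $  — expand <C> -> epsilon
step 7: stack=$ s <S> q  input=q s $  — match q
step 8: stack=$ s <S>  input=s $  — expand <S> -> <C>
Stack after step 8: $ s <C> (top = <C>).

<C>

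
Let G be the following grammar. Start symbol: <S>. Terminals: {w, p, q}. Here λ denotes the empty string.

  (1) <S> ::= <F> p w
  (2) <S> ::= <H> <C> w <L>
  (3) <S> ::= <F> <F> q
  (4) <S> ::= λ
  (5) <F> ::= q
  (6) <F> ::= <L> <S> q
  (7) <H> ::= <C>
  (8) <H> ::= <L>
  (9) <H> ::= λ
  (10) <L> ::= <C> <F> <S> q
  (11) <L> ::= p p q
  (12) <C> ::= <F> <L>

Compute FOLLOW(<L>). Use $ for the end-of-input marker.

{$, p, q, w}

FIRST(<S>): from <S>::=<F> p w we get {p, q}; from <S>::=<H> <C> w <L> we get {p, q}; from <S>::=<F> <F> q we get {p, q}; from <S>::=λ we get {λ}. So FIRST(<S>) = {λ, p, q}.
FIRST(<F>): from <F>::=q we get {q}; from <F>::=<L> <S> q we get {p, q}. So FIRST(<F>) = {p, q}.
FIRST(<C>): from <C>::=<F> <L> we get {p, q}. So FIRST(<C>) = {p, q}.
FIRST(<L>): from <L>::=<C> <F> <S> q we get {p, q}; from <L>::=p p q we get {p}. So FIRST(<L>) = {p, q}.
FIRST(<H>): from <H>::=<C> we get {p, q}; from <H>::=<L> we get {p, q}; from <H>::=λ we get {λ}. So FIRST(<H>) = {λ, p, q}.
FOLLOW(<S>) includes $ since <S> is the start symbol.
FOLLOW(<S>): in <F>::=<L> <S> q, <S> is followed by q with FIRST {q}; in <L>::=<C> <F> <S> q, <S> is followed by q with FIRST {q}. Thus FOLLOW(<S>) = {$, q}.
FOLLOW(<F>): in <S>::=<F> p w, <F> is followed by p w with FIRST {p}; in <S>::=<F> <F> q (occurrence 1), <F> is followed by <F> q with FIRST {p, q}; in <S>::=<F> <F> q (occurrence 2), <F> is followed by q with FIRST {q}; in <L>::=<C> <F> <S> q, <F> is followed by <S> q with FIRST {p, q}; in <C>::=<F> <L>, <F> is followed by <L> with FIRST {p, q}. Thus FOLLOW(<F>) = {p, q}.
FOLLOW(<H>): in <S>::=<H> <C> w <L>, <H> is followed by <C> w <L> with FIRST {p, q}. Thus FOLLOW(<H>) = {p, q}.
FOLLOW(<C>): in <S>::=<H> <C> w <L>, <C> is followed by w <L> with FIRST {w}; in <H>::=<C>, the suffix after <C> is empty, so FOLLOW(<C>) ⊇ FOLLOW(<H>) = {p, q}; in <L>::=<C> <F> <S> q, <C> is followed by <F> <S> q with FIRST {p, q}. Thus FOLLOW(<C>) = {p, q, w}.
FOLLOW(<L>): in <S>::=<H> <C> w <L>, the suffix after <L> is empty, so FOLLOW(<L>) ⊇ FOLLOW(<S>) = {$, q}; in <F>::=<L> <S> q, <L> is followed by <S> q with FIRST {p, q}; in <H>::=<L>, the suffix after <L> is empty, so FOLLOW(<L>) ⊇ FOLLOW(<H>) = {p, q}; in <C>::=<F> <L>, the suffix after <L> is empty, so FOLLOW(<L>) ⊇ FOLLOW(<C>) = {p, q, w}. Thus FOLLOW(<L>) = {$, p, q, w}.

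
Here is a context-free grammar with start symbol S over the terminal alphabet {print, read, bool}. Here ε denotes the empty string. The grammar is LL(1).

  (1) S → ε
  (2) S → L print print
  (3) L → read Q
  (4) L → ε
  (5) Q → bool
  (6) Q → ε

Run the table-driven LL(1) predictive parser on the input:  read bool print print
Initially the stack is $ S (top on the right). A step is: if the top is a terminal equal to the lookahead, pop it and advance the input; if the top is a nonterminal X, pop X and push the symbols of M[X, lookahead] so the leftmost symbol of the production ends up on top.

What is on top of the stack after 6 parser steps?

print

step 1: stack=$ S  input=read bool print print $  — expand S → L print print
step 2: stack=$ print print L  input=read bool print print $  — expand L → read Q
step 3: stack=$ print print Q read  input=read bool print print $  — match read
step 4: stack=$ print print Q  input=bool print print $  — expand Q → bool
step 5: stack=$ print print bool  input=bool print print $  — match bool
step 6: stack=$ print print  input=print print $  — match print
Stack after step 6: $ print (top = print).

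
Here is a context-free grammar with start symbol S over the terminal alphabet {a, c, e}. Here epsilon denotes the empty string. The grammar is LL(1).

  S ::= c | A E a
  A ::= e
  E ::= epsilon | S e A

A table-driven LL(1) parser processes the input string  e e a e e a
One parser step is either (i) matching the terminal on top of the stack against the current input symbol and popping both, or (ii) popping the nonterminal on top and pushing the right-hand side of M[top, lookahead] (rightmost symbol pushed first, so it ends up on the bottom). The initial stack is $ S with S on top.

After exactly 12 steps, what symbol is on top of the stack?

      Stack          Input          Action
   1  $ S            e e a e e a $  expand S ::= A E a
   2  $ a E A        e e a e e a $  expand A ::= e
   3  $ a E e        e e a e e a $  match e
   4  $ a E          e a e e a $    expand E ::= S e A
   5  $ a A e S      e a e e a $    expand S ::= A E a
   6  $ a A e a E A  e a e e a $    expand A ::= e
   7  $ a A e a E e  e a e e a $    match e
   8  $ a A e a E    a e e a $      expand E ::= epsilon
   9  $ a A e a      a e e a $      match a
  10  $ a A e        e e a $        match e
  11  $ a A          e a $          expand A ::= e
  12  $ a e          e a $          match e
Stack after step 12: $ a (top = a).

a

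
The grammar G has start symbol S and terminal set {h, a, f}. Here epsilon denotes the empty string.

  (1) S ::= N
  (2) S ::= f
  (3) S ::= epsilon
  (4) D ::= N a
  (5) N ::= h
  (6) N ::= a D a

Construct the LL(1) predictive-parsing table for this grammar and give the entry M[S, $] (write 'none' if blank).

FIRST(N): from N::=h we get {h}; from N::=a D a we get {a}. So FIRST(N) = {a, h}.
FIRST(S): from S::=N we get {a, h}; from S::=f we get {f}; from S::=epsilon we get {epsilon}. So FIRST(S) = {epsilon, a, f, h}.
FIRST(D): from D::=N a we get {a, h}. So FIRST(D) = {a, h}.
FOLLOW(S) includes $ since S is the start symbol.
FOLLOW(S): S appears on no right-hand side. Thus FOLLOW(S) = {$}.
For S ::= N: FIRST(N) = {a, h}, so it goes in M[S, t] for t ∈ {a, h}.
For S ::= f: FIRST(f) = {f}, so it goes in M[S, t] for t ∈ {f}.
For S ::= epsilon: FIRST(epsilon) = {epsilon}, so it goes in M[S, t] for t ∈ {}; since epsilon ∈ FIRST, also for every t ∈ FOLLOW(S) = {$}.

S ::= epsilon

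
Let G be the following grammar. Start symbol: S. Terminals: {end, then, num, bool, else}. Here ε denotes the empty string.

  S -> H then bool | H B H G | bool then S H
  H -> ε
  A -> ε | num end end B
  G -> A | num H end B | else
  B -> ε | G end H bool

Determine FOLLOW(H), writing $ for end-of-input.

{$, bool, else, end, num, then}

FIRST(H) = {ε}
FIRST(A) = {ε, num}
FIRST(G) = {ε, else, num}  (via A)
FIRST(B) = {ε, else, end, num}  (via G end H bool)
FIRST(S) = {ε, bool, else, end, num, then}  (via H then bool, H B H G)
FOLLOW(S) includes $ since S is the start symbol.
FOLLOW(S): in S->bool then S H, S is followed by H with FIRST {ε}; in S->bool then S H, the suffix after S is nullable (adds nothing new). Thus FOLLOW(S) = {$}.
FOLLOW(H): in S->H then bool, H is followed by then bool with FIRST {then}; in S->H B H G (occurrence 1), H is followed by B H G with FIRST {ε, else, end, num}; in S->H B H G (occurrence 1), the suffix after H is nullable, so FOLLOW(H) ⊇ FOLLOW(S) = {$}; in S->H B H G (occurrence 2), H is followed by G with FIRST {ε, else, num}; in S->H B H G (occurrence 2), the suffix after H is nullable, so FOLLOW(H) ⊇ FOLLOW(S) = {$}; in S->bool then S H, the suffix after H is empty, so FOLLOW(H) ⊇ FOLLOW(S) = {$}; in G->num H end B, H is followed by end B with FIRST {end}; in B->G end H bool, H is followed by bool with FIRST {bool}. Thus FOLLOW(H) = {$, bool, else, end, num, then}.
FOLLOW(G): in S->H B H G, the suffix after G is empty, so FOLLOW(G) ⊇ FOLLOW(S) = {$}; in B->G end H bool, G is followed by end H bool with FIRST {end}. Thus FOLLOW(G) = {$, end}.
FOLLOW(A): in G->A, the suffix after A is empty, so FOLLOW(A) ⊇ FOLLOW(G) = {$, end}. Thus FOLLOW(A) = {$, end}.
FOLLOW(B): in S->H B H G, B is followed by H G with FIRST {ε, else, num}; in S->H B H G, the suffix after B is nullable, so FOLLOW(B) ⊇ FOLLOW(S) = {$}; in A->num end end B, the suffix after B is empty, so FOLLOW(B) ⊇ FOLLOW(A) = {$, end}; in G->num H end B, the suffix after B is empty, so FOLLOW(B) ⊇ FOLLOW(G) = {$, end}. Thus FOLLOW(B) = {$, else, end, num}.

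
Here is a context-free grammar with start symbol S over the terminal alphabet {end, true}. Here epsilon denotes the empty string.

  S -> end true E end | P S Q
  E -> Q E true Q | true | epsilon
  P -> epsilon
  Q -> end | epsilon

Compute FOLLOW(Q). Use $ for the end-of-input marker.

{$, end, true}

FIRST(P) = {epsilon}
FIRST(Q) = {epsilon, end}
FIRST(S) = {end}  (via P S Q)
FIRST(E) = {epsilon, end, true}  (via Q E true Q)
FOLLOW(S) includes $ since S is the start symbol.
FOLLOW(S): in S->P S Q, S is followed by Q with FIRST {epsilon, end}; in S->P S Q, the suffix after S is nullable (adds nothing new). Thus FOLLOW(S) = {$, end}.
FOLLOW(E): in S->end true E end, E is followed by end with FIRST {end}; in E->Q E true Q, E is followed by true Q with FIRST {true}. Thus FOLLOW(E) = {end, true}.
FOLLOW(P): in S->P S Q, P is followed by S Q with FIRST {end}. Thus FOLLOW(P) = {end}.
FOLLOW(Q): in S->P S Q, the suffix after Q is empty, so FOLLOW(Q) ⊇ FOLLOW(S) = {$, end}; in E->Q E true Q (occurrence 1), Q is followed by E true Q with FIRST {end, true}; in E->Q E true Q (occurrence 2), the suffix after Q is empty, so FOLLOW(Q) ⊇ FOLLOW(E) = {end, true}. Thus FOLLOW(Q) = {$, end, true}.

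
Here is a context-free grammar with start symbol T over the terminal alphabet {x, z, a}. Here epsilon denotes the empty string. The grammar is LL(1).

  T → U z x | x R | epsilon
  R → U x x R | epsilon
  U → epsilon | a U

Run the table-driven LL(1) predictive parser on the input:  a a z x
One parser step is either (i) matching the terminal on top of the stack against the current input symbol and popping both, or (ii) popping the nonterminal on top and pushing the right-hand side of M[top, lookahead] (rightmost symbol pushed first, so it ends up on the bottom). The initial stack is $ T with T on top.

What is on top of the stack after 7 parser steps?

x

     Stack      Input      Action
  1  $ T        a a z x $  expand T → U z x
  2  $ x z U    a a z x $  expand U → a U
  3  $ x z U a  a a z x $  match a
  4  $ x z U    a z x $    expand U → a U
  5  $ x z U a  a z x $    match a
  6  $ x z U    z x $      expand U → epsilon
  7  $ x z      z x $      match z
Stack after step 7: $ x (top = x).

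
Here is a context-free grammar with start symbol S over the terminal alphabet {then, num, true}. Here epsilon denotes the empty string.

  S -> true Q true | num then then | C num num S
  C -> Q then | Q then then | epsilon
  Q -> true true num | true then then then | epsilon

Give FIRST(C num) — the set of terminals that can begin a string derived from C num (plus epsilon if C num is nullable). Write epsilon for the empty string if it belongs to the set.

{num, then, true}

FIRST(Q): from Q->true true num we get {true}; from Q->true then then then we get {true}; from Q->epsilon we get {epsilon}. So FIRST(Q) = {epsilon, true}.
FIRST(C): from C->Q then we get {then, true}; from C->Q then then we get {then, true}; from C->epsilon we get {epsilon}. So FIRST(C) = {epsilon, then, true}.
FIRST(S): from S->true Q true we get {true}; from S->num then then we get {num}; from S->C num num S we get {num, then, true}. So FIRST(S) = {num, then, true}.
FIRST(C num): take FIRST of each symbol in turn, carrying on past any symbol whose FIRST contains epsilon; result {num, then, true}.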